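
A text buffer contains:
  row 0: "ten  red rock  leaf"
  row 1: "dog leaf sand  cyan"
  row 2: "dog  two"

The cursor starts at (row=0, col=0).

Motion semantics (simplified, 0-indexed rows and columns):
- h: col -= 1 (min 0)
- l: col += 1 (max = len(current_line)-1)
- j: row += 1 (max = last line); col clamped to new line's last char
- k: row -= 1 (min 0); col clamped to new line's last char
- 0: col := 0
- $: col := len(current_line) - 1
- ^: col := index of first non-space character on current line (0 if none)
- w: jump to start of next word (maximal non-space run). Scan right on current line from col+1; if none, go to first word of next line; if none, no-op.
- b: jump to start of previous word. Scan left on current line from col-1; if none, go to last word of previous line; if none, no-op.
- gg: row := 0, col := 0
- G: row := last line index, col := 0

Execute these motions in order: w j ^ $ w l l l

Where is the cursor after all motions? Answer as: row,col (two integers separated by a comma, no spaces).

After 1 (w): row=0 col=5 char='r'
After 2 (j): row=1 col=5 char='e'
After 3 (^): row=1 col=0 char='d'
After 4 ($): row=1 col=18 char='n'
After 5 (w): row=2 col=0 char='d'
After 6 (l): row=2 col=1 char='o'
After 7 (l): row=2 col=2 char='g'
After 8 (l): row=2 col=3 char='_'

Answer: 2,3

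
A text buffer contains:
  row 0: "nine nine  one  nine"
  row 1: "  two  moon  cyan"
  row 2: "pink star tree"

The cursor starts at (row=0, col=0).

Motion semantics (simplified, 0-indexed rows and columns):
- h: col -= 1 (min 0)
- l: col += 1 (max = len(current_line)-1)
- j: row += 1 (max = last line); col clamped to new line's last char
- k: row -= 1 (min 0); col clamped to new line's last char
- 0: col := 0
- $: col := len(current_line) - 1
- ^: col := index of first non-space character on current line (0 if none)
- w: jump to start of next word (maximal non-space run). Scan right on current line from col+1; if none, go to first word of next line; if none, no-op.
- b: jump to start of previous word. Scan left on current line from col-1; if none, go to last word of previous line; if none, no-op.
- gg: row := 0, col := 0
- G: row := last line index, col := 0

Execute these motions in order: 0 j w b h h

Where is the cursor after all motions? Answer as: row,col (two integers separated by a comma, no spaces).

Answer: 0,14

Derivation:
After 1 (0): row=0 col=0 char='n'
After 2 (j): row=1 col=0 char='_'
After 3 (w): row=1 col=2 char='t'
After 4 (b): row=0 col=16 char='n'
After 5 (h): row=0 col=15 char='_'
After 6 (h): row=0 col=14 char='_'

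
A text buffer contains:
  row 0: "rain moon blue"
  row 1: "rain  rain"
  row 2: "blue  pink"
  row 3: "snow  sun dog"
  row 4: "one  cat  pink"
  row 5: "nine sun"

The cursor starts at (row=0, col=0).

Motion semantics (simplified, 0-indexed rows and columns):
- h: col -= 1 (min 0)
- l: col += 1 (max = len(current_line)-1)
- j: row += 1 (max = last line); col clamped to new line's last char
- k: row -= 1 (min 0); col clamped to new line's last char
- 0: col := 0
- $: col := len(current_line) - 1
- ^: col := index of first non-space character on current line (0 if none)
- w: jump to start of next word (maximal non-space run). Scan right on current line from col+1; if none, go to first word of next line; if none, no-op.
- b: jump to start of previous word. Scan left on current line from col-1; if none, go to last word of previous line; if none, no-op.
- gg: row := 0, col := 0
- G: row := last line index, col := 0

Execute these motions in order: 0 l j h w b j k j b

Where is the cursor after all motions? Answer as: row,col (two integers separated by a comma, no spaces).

After 1 (0): row=0 col=0 char='r'
After 2 (l): row=0 col=1 char='a'
After 3 (j): row=1 col=1 char='a'
After 4 (h): row=1 col=0 char='r'
After 5 (w): row=1 col=6 char='r'
After 6 (b): row=1 col=0 char='r'
After 7 (j): row=2 col=0 char='b'
After 8 (k): row=1 col=0 char='r'
After 9 (j): row=2 col=0 char='b'
After 10 (b): row=1 col=6 char='r'

Answer: 1,6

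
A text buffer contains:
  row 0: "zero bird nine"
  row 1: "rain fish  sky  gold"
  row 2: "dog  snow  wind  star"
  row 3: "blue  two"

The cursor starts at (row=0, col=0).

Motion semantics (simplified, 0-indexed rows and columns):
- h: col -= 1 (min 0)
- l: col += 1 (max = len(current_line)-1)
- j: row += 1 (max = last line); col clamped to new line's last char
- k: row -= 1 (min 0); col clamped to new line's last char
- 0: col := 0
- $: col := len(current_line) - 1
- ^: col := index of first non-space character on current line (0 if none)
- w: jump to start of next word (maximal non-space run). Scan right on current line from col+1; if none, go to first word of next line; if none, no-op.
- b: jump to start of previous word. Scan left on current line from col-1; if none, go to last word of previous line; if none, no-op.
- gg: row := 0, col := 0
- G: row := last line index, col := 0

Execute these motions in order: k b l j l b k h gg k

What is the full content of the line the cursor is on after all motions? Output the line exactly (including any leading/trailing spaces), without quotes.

Answer: zero bird nine

Derivation:
After 1 (k): row=0 col=0 char='z'
After 2 (b): row=0 col=0 char='z'
After 3 (l): row=0 col=1 char='e'
After 4 (j): row=1 col=1 char='a'
After 5 (l): row=1 col=2 char='i'
After 6 (b): row=1 col=0 char='r'
After 7 (k): row=0 col=0 char='z'
After 8 (h): row=0 col=0 char='z'
After 9 (gg): row=0 col=0 char='z'
After 10 (k): row=0 col=0 char='z'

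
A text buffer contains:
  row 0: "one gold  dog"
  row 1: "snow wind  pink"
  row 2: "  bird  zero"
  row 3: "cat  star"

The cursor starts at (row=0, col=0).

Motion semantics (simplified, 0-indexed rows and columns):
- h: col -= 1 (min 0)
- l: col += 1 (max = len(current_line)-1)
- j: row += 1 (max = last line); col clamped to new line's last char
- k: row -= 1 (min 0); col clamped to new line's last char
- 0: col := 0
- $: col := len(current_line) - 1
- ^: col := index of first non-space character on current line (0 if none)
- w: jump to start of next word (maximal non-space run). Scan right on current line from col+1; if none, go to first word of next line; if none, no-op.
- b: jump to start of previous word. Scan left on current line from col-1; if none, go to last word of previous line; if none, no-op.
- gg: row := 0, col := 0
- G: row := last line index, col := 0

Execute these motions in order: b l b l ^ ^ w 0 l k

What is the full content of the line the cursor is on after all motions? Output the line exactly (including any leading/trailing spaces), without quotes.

After 1 (b): row=0 col=0 char='o'
After 2 (l): row=0 col=1 char='n'
After 3 (b): row=0 col=0 char='o'
After 4 (l): row=0 col=1 char='n'
After 5 (^): row=0 col=0 char='o'
After 6 (^): row=0 col=0 char='o'
After 7 (w): row=0 col=4 char='g'
After 8 (0): row=0 col=0 char='o'
After 9 (l): row=0 col=1 char='n'
After 10 (k): row=0 col=1 char='n'

Answer: one gold  dog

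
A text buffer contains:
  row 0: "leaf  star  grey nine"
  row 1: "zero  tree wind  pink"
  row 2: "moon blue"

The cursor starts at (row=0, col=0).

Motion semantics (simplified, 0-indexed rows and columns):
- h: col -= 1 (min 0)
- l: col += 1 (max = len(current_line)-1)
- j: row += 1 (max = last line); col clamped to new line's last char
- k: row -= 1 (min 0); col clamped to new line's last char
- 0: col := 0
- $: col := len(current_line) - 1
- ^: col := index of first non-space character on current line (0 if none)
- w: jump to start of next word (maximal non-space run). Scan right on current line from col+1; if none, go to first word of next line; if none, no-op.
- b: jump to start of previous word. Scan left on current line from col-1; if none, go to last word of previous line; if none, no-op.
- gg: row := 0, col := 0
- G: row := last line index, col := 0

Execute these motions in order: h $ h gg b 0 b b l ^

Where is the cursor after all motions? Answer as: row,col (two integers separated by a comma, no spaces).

Answer: 0,0

Derivation:
After 1 (h): row=0 col=0 char='l'
After 2 ($): row=0 col=20 char='e'
After 3 (h): row=0 col=19 char='n'
After 4 (gg): row=0 col=0 char='l'
After 5 (b): row=0 col=0 char='l'
After 6 (0): row=0 col=0 char='l'
After 7 (b): row=0 col=0 char='l'
After 8 (b): row=0 col=0 char='l'
After 9 (l): row=0 col=1 char='e'
After 10 (^): row=0 col=0 char='l'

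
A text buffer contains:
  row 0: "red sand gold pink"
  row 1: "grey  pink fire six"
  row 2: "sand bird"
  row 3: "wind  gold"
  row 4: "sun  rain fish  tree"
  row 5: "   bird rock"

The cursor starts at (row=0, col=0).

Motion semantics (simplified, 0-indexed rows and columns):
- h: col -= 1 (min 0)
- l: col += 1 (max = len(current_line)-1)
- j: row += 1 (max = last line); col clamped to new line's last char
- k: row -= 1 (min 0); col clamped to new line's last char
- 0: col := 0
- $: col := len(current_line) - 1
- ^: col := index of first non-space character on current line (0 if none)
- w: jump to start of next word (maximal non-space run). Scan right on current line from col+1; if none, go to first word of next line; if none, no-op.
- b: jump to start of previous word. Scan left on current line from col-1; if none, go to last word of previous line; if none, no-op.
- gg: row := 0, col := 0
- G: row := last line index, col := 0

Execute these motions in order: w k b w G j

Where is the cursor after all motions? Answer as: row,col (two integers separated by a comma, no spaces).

After 1 (w): row=0 col=4 char='s'
After 2 (k): row=0 col=4 char='s'
After 3 (b): row=0 col=0 char='r'
After 4 (w): row=0 col=4 char='s'
After 5 (G): row=5 col=0 char='_'
After 6 (j): row=5 col=0 char='_'

Answer: 5,0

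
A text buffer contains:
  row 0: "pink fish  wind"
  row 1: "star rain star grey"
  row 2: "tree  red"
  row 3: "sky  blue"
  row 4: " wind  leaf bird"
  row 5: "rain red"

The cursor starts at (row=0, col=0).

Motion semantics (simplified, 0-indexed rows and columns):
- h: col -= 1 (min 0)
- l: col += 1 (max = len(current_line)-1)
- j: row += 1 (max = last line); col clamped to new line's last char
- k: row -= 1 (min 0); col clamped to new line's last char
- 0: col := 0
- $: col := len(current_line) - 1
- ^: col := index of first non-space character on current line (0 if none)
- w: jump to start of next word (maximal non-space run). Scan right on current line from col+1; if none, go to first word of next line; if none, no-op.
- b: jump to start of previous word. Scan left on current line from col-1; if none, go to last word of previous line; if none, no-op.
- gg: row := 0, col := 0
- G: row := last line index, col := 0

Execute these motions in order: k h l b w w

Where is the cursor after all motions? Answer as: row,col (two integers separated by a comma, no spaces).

After 1 (k): row=0 col=0 char='p'
After 2 (h): row=0 col=0 char='p'
After 3 (l): row=0 col=1 char='i'
After 4 (b): row=0 col=0 char='p'
After 5 (w): row=0 col=5 char='f'
After 6 (w): row=0 col=11 char='w'

Answer: 0,11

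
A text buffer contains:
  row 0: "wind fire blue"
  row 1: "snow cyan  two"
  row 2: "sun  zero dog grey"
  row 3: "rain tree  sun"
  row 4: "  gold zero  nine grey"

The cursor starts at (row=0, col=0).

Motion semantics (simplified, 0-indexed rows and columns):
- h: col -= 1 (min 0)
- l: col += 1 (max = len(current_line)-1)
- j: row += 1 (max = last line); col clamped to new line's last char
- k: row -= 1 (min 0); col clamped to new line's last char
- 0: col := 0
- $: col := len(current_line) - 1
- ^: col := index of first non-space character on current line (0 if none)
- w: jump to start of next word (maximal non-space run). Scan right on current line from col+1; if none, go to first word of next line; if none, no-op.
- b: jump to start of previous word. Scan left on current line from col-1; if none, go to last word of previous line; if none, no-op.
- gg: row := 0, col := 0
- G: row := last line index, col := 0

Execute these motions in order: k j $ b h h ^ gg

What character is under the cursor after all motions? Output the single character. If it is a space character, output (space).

After 1 (k): row=0 col=0 char='w'
After 2 (j): row=1 col=0 char='s'
After 3 ($): row=1 col=13 char='o'
After 4 (b): row=1 col=11 char='t'
After 5 (h): row=1 col=10 char='_'
After 6 (h): row=1 col=9 char='_'
After 7 (^): row=1 col=0 char='s'
After 8 (gg): row=0 col=0 char='w'

Answer: w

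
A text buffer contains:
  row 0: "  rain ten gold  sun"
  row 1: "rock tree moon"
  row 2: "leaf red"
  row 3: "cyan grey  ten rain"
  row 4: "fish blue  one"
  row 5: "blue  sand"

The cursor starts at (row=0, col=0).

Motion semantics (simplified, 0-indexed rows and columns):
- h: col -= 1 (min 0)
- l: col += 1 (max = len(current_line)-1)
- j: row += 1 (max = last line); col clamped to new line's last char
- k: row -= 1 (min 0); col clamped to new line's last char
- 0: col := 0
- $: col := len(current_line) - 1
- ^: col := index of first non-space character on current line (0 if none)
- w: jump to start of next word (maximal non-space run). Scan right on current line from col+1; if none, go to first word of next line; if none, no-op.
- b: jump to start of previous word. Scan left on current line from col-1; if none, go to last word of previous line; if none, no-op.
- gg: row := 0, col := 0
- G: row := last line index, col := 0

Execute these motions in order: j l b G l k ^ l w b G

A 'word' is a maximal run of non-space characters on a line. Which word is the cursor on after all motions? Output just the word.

Answer: blue

Derivation:
After 1 (j): row=1 col=0 char='r'
After 2 (l): row=1 col=1 char='o'
After 3 (b): row=1 col=0 char='r'
After 4 (G): row=5 col=0 char='b'
After 5 (l): row=5 col=1 char='l'
After 6 (k): row=4 col=1 char='i'
After 7 (^): row=4 col=0 char='f'
After 8 (l): row=4 col=1 char='i'
After 9 (w): row=4 col=5 char='b'
After 10 (b): row=4 col=0 char='f'
After 11 (G): row=5 col=0 char='b'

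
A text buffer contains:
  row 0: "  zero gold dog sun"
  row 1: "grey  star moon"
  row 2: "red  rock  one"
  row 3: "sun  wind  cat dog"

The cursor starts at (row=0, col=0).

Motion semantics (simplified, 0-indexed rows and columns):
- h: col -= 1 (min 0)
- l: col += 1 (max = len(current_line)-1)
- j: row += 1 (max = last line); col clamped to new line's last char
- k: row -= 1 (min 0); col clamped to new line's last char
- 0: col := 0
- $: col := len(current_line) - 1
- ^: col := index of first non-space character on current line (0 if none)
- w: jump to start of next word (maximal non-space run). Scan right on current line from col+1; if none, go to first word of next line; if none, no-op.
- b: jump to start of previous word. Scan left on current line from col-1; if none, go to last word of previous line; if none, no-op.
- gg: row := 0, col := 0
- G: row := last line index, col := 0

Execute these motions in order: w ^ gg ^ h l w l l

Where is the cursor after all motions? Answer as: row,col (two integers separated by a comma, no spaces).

Answer: 0,9

Derivation:
After 1 (w): row=0 col=2 char='z'
After 2 (^): row=0 col=2 char='z'
After 3 (gg): row=0 col=0 char='_'
After 4 (^): row=0 col=2 char='z'
After 5 (h): row=0 col=1 char='_'
After 6 (l): row=0 col=2 char='z'
After 7 (w): row=0 col=7 char='g'
After 8 (l): row=0 col=8 char='o'
After 9 (l): row=0 col=9 char='l'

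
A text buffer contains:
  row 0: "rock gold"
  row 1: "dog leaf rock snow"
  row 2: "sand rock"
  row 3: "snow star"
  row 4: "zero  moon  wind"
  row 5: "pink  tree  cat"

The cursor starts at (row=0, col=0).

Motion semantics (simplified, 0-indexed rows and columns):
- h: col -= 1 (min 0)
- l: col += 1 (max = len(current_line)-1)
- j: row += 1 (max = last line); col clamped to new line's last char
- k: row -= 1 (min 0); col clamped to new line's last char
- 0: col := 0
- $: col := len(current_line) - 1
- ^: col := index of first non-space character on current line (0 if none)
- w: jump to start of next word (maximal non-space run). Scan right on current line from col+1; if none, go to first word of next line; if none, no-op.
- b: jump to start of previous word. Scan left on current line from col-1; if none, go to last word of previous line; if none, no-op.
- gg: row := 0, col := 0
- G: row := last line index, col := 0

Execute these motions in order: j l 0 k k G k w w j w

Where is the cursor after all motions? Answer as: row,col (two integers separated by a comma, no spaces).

Answer: 5,12

Derivation:
After 1 (j): row=1 col=0 char='d'
After 2 (l): row=1 col=1 char='o'
After 3 (0): row=1 col=0 char='d'
After 4 (k): row=0 col=0 char='r'
After 5 (k): row=0 col=0 char='r'
After 6 (G): row=5 col=0 char='p'
After 7 (k): row=4 col=0 char='z'
After 8 (w): row=4 col=6 char='m'
After 9 (w): row=4 col=12 char='w'
After 10 (j): row=5 col=12 char='c'
After 11 (w): row=5 col=12 char='c'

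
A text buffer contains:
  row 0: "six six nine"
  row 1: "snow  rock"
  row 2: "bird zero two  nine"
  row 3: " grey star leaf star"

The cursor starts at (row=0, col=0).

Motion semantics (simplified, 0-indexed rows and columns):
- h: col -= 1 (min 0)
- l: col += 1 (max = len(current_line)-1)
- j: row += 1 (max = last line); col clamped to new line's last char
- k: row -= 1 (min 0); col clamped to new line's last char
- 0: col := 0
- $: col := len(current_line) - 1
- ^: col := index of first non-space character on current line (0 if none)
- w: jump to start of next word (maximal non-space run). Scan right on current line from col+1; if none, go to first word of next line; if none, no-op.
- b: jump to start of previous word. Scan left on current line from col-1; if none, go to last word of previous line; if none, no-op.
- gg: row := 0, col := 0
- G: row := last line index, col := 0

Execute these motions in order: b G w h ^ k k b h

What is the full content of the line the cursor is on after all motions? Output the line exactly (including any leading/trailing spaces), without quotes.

After 1 (b): row=0 col=0 char='s'
After 2 (G): row=3 col=0 char='_'
After 3 (w): row=3 col=1 char='g'
After 4 (h): row=3 col=0 char='_'
After 5 (^): row=3 col=1 char='g'
After 6 (k): row=2 col=1 char='i'
After 7 (k): row=1 col=1 char='n'
After 8 (b): row=1 col=0 char='s'
After 9 (h): row=1 col=0 char='s'

Answer: snow  rock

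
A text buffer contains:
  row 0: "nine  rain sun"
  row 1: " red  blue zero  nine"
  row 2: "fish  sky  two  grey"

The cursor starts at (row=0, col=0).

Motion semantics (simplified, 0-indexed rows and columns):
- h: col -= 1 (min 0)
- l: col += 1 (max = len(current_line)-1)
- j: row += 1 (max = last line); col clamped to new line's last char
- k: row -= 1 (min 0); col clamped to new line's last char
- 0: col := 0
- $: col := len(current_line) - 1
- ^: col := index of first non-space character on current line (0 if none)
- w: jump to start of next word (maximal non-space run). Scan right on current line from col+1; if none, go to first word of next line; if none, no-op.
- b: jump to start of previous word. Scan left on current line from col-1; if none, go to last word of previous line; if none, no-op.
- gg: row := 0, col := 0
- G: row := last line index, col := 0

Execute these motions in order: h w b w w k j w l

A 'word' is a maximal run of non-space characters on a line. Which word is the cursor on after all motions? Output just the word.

Answer: nine

Derivation:
After 1 (h): row=0 col=0 char='n'
After 2 (w): row=0 col=6 char='r'
After 3 (b): row=0 col=0 char='n'
After 4 (w): row=0 col=6 char='r'
After 5 (w): row=0 col=11 char='s'
After 6 (k): row=0 col=11 char='s'
After 7 (j): row=1 col=11 char='z'
After 8 (w): row=1 col=17 char='n'
After 9 (l): row=1 col=18 char='i'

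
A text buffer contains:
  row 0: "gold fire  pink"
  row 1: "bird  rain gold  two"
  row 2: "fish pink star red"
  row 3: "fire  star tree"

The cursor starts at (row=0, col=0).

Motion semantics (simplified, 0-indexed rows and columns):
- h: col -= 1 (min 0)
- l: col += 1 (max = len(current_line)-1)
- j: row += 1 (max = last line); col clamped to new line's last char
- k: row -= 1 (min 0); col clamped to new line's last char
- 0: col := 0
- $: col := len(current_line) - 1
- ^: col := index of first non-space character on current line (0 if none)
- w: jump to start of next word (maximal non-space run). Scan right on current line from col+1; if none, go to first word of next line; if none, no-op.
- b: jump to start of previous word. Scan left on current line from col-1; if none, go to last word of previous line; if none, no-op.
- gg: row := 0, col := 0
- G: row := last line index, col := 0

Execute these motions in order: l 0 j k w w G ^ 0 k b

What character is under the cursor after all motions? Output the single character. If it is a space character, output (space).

After 1 (l): row=0 col=1 char='o'
After 2 (0): row=0 col=0 char='g'
After 3 (j): row=1 col=0 char='b'
After 4 (k): row=0 col=0 char='g'
After 5 (w): row=0 col=5 char='f'
After 6 (w): row=0 col=11 char='p'
After 7 (G): row=3 col=0 char='f'
After 8 (^): row=3 col=0 char='f'
After 9 (0): row=3 col=0 char='f'
After 10 (k): row=2 col=0 char='f'
After 11 (b): row=1 col=17 char='t'

Answer: t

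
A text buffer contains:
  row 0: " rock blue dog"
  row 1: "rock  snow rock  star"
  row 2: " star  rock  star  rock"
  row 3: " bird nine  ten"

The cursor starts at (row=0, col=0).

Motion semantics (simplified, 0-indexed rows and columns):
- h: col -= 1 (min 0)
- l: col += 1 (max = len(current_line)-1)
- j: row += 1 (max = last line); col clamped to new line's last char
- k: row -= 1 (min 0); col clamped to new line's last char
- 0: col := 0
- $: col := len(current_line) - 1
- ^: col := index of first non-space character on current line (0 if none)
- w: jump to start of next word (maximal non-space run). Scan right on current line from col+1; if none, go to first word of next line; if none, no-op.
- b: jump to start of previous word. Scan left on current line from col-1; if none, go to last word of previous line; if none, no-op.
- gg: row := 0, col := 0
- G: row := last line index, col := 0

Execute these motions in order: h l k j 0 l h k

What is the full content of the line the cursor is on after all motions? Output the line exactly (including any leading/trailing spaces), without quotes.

After 1 (h): row=0 col=0 char='_'
After 2 (l): row=0 col=1 char='r'
After 3 (k): row=0 col=1 char='r'
After 4 (j): row=1 col=1 char='o'
After 5 (0): row=1 col=0 char='r'
After 6 (l): row=1 col=1 char='o'
After 7 (h): row=1 col=0 char='r'
After 8 (k): row=0 col=0 char='_'

Answer:  rock blue dog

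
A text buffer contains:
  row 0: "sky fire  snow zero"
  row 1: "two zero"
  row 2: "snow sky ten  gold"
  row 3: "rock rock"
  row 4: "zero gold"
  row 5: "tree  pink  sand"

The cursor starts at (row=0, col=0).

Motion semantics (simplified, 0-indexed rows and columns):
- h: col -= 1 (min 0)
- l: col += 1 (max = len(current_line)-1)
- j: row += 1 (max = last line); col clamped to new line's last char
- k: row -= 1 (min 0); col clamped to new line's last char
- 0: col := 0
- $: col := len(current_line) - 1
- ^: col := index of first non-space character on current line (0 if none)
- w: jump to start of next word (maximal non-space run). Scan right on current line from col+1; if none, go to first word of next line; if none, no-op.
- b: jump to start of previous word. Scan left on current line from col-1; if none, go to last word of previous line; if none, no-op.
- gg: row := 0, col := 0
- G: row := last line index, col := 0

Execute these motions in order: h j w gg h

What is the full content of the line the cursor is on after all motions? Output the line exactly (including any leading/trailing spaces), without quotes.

Answer: sky fire  snow zero

Derivation:
After 1 (h): row=0 col=0 char='s'
After 2 (j): row=1 col=0 char='t'
After 3 (w): row=1 col=4 char='z'
After 4 (gg): row=0 col=0 char='s'
After 5 (h): row=0 col=0 char='s'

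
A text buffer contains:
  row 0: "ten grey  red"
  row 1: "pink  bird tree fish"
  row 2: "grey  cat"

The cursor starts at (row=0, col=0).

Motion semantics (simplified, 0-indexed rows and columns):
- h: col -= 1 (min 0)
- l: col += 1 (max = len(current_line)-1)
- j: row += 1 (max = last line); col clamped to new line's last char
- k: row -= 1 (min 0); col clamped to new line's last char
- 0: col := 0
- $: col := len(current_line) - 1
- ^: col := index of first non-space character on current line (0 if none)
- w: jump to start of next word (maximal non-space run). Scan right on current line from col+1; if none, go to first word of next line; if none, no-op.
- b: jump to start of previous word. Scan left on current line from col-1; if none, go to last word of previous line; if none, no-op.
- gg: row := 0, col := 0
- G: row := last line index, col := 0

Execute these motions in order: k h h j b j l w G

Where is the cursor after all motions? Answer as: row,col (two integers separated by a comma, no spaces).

Answer: 2,0

Derivation:
After 1 (k): row=0 col=0 char='t'
After 2 (h): row=0 col=0 char='t'
After 3 (h): row=0 col=0 char='t'
After 4 (j): row=1 col=0 char='p'
After 5 (b): row=0 col=10 char='r'
After 6 (j): row=1 col=10 char='_'
After 7 (l): row=1 col=11 char='t'
After 8 (w): row=1 col=16 char='f'
After 9 (G): row=2 col=0 char='g'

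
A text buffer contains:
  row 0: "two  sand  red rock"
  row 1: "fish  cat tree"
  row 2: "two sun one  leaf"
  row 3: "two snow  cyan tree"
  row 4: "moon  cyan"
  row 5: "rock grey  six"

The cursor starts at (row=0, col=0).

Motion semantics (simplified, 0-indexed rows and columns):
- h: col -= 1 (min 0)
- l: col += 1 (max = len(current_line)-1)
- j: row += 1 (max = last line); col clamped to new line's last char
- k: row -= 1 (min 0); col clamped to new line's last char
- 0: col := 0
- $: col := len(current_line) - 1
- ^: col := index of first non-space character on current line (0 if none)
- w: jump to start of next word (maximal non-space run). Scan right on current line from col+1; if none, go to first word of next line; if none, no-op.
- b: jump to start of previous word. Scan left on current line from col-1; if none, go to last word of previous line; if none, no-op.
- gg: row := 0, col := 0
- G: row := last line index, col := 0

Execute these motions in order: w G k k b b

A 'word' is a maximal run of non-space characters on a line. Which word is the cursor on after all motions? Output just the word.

Answer: one

Derivation:
After 1 (w): row=0 col=5 char='s'
After 2 (G): row=5 col=0 char='r'
After 3 (k): row=4 col=0 char='m'
After 4 (k): row=3 col=0 char='t'
After 5 (b): row=2 col=13 char='l'
After 6 (b): row=2 col=8 char='o'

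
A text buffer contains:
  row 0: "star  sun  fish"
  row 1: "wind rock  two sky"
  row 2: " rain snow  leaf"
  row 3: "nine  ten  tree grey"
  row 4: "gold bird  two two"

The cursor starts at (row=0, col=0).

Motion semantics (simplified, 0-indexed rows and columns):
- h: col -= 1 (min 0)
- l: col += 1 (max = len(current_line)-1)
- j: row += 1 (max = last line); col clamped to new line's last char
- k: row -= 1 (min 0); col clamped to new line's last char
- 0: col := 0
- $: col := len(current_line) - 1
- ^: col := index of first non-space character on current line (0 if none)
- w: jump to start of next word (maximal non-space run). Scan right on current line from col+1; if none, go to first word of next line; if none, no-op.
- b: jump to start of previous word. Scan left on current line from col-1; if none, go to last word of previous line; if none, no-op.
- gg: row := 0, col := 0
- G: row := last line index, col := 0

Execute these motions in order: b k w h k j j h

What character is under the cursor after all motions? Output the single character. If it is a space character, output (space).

After 1 (b): row=0 col=0 char='s'
After 2 (k): row=0 col=0 char='s'
After 3 (w): row=0 col=6 char='s'
After 4 (h): row=0 col=5 char='_'
After 5 (k): row=0 col=5 char='_'
After 6 (j): row=1 col=5 char='r'
After 7 (j): row=2 col=5 char='_'
After 8 (h): row=2 col=4 char='n'

Answer: n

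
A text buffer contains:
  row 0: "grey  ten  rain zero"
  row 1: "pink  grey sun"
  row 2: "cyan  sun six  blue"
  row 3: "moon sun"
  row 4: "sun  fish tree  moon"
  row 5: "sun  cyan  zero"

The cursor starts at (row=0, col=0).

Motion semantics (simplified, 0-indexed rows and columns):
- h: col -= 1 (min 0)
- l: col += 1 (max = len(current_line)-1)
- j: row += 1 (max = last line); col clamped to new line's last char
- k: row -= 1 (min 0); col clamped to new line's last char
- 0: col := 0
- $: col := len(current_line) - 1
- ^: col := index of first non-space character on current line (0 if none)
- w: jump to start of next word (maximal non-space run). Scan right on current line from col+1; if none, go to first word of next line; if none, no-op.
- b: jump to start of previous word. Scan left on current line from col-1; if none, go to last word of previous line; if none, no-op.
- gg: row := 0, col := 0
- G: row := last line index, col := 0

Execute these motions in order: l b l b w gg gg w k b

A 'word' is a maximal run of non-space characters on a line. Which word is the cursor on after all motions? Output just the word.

Answer: grey

Derivation:
After 1 (l): row=0 col=1 char='r'
After 2 (b): row=0 col=0 char='g'
After 3 (l): row=0 col=1 char='r'
After 4 (b): row=0 col=0 char='g'
After 5 (w): row=0 col=6 char='t'
After 6 (gg): row=0 col=0 char='g'
After 7 (gg): row=0 col=0 char='g'
After 8 (w): row=0 col=6 char='t'
After 9 (k): row=0 col=6 char='t'
After 10 (b): row=0 col=0 char='g'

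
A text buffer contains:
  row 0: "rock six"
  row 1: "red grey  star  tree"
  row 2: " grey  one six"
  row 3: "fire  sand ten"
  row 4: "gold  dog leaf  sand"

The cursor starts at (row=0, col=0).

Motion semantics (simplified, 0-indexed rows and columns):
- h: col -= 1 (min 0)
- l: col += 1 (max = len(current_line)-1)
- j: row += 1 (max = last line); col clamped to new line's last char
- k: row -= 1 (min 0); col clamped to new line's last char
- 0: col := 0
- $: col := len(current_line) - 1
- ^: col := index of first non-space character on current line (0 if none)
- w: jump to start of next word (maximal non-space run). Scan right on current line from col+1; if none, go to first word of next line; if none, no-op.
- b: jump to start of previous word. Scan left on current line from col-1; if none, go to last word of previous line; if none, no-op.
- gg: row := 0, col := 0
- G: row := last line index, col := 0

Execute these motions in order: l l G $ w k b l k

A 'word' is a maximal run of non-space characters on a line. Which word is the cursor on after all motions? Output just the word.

After 1 (l): row=0 col=1 char='o'
After 2 (l): row=0 col=2 char='c'
After 3 (G): row=4 col=0 char='g'
After 4 ($): row=4 col=19 char='d'
After 5 (w): row=4 col=19 char='d'
After 6 (k): row=3 col=13 char='n'
After 7 (b): row=3 col=11 char='t'
After 8 (l): row=3 col=12 char='e'
After 9 (k): row=2 col=12 char='i'

Answer: six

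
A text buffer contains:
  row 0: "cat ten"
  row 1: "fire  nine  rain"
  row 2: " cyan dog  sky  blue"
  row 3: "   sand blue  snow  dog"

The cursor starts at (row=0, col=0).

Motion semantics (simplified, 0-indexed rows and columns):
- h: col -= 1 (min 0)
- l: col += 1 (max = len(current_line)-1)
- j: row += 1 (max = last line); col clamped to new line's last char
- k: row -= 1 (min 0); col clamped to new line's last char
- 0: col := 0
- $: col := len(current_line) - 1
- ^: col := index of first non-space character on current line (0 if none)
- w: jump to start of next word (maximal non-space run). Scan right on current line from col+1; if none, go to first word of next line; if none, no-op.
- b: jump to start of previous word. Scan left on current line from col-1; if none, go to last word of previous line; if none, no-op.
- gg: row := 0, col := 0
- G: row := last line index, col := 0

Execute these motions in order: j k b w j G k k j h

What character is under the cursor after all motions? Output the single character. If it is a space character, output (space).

After 1 (j): row=1 col=0 char='f'
After 2 (k): row=0 col=0 char='c'
After 3 (b): row=0 col=0 char='c'
After 4 (w): row=0 col=4 char='t'
After 5 (j): row=1 col=4 char='_'
After 6 (G): row=3 col=0 char='_'
After 7 (k): row=2 col=0 char='_'
After 8 (k): row=1 col=0 char='f'
After 9 (j): row=2 col=0 char='_'
After 10 (h): row=2 col=0 char='_'

Answer: (space)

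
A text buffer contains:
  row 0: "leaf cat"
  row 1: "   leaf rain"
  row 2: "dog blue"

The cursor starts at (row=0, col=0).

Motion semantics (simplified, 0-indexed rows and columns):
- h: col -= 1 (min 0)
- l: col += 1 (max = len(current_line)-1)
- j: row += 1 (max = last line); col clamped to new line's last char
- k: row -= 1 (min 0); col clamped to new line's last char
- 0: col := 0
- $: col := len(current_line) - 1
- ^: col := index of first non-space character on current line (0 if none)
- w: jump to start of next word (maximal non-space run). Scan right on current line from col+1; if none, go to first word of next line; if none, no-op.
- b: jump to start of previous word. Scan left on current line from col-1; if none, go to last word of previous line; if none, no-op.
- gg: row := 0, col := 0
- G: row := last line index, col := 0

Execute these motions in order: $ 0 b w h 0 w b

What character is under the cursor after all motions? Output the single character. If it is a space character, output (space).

Answer: l

Derivation:
After 1 ($): row=0 col=7 char='t'
After 2 (0): row=0 col=0 char='l'
After 3 (b): row=0 col=0 char='l'
After 4 (w): row=0 col=5 char='c'
After 5 (h): row=0 col=4 char='_'
After 6 (0): row=0 col=0 char='l'
After 7 (w): row=0 col=5 char='c'
After 8 (b): row=0 col=0 char='l'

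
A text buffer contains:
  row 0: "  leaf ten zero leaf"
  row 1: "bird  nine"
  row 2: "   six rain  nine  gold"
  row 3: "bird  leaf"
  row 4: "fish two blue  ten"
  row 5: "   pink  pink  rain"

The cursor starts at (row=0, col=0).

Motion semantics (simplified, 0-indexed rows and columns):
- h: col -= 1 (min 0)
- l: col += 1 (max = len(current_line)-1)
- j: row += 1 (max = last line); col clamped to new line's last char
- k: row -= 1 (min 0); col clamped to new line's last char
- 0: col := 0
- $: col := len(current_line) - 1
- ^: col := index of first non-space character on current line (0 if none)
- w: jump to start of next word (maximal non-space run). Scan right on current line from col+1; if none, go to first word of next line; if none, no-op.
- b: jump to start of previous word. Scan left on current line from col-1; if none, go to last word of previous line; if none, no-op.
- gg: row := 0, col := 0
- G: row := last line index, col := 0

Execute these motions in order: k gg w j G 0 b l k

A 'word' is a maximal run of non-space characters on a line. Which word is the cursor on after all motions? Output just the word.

After 1 (k): row=0 col=0 char='_'
After 2 (gg): row=0 col=0 char='_'
After 3 (w): row=0 col=2 char='l'
After 4 (j): row=1 col=2 char='r'
After 5 (G): row=5 col=0 char='_'
After 6 (0): row=5 col=0 char='_'
After 7 (b): row=4 col=15 char='t'
After 8 (l): row=4 col=16 char='e'
After 9 (k): row=3 col=9 char='f'

Answer: leaf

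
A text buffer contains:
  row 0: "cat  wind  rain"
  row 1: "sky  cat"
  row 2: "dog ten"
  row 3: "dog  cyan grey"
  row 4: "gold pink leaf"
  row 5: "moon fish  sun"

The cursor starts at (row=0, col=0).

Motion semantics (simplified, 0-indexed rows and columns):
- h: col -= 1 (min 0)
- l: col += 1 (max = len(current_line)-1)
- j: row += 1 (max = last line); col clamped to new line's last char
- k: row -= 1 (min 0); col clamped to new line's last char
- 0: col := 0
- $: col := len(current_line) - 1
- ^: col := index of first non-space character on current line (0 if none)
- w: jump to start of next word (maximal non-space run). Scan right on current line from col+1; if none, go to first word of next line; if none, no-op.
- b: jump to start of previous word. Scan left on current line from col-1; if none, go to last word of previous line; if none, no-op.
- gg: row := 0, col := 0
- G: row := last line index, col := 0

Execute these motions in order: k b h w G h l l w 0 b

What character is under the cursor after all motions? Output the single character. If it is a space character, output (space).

Answer: l

Derivation:
After 1 (k): row=0 col=0 char='c'
After 2 (b): row=0 col=0 char='c'
After 3 (h): row=0 col=0 char='c'
After 4 (w): row=0 col=5 char='w'
After 5 (G): row=5 col=0 char='m'
After 6 (h): row=5 col=0 char='m'
After 7 (l): row=5 col=1 char='o'
After 8 (l): row=5 col=2 char='o'
After 9 (w): row=5 col=5 char='f'
After 10 (0): row=5 col=0 char='m'
After 11 (b): row=4 col=10 char='l'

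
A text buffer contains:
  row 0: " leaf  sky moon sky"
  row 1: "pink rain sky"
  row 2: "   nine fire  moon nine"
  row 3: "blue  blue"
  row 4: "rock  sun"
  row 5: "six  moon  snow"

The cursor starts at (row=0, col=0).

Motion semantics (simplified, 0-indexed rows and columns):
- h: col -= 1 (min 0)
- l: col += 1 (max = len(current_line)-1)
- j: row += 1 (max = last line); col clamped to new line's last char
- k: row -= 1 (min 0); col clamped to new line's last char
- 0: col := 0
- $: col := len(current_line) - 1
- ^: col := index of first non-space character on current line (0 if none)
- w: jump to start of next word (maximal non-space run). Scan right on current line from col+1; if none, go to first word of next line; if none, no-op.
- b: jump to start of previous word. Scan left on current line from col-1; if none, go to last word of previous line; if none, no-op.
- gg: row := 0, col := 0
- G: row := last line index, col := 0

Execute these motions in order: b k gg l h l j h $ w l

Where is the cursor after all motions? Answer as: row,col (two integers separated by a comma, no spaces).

After 1 (b): row=0 col=0 char='_'
After 2 (k): row=0 col=0 char='_'
After 3 (gg): row=0 col=0 char='_'
After 4 (l): row=0 col=1 char='l'
After 5 (h): row=0 col=0 char='_'
After 6 (l): row=0 col=1 char='l'
After 7 (j): row=1 col=1 char='i'
After 8 (h): row=1 col=0 char='p'
After 9 ($): row=1 col=12 char='y'
After 10 (w): row=2 col=3 char='n'
After 11 (l): row=2 col=4 char='i'

Answer: 2,4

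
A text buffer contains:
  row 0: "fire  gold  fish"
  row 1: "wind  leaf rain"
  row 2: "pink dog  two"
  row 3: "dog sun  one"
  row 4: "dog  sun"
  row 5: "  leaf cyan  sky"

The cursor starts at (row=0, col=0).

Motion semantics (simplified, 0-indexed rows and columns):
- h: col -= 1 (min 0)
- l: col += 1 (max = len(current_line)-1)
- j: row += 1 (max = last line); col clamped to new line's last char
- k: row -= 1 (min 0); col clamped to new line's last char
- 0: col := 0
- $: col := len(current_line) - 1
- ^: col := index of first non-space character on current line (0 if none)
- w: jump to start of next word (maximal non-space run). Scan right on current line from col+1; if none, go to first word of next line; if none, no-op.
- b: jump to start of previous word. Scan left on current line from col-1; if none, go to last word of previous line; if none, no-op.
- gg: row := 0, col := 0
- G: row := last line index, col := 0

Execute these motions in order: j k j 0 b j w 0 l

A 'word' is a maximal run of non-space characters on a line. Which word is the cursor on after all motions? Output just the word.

After 1 (j): row=1 col=0 char='w'
After 2 (k): row=0 col=0 char='f'
After 3 (j): row=1 col=0 char='w'
After 4 (0): row=1 col=0 char='w'
After 5 (b): row=0 col=12 char='f'
After 6 (j): row=1 col=12 char='a'
After 7 (w): row=2 col=0 char='p'
After 8 (0): row=2 col=0 char='p'
After 9 (l): row=2 col=1 char='i'

Answer: pink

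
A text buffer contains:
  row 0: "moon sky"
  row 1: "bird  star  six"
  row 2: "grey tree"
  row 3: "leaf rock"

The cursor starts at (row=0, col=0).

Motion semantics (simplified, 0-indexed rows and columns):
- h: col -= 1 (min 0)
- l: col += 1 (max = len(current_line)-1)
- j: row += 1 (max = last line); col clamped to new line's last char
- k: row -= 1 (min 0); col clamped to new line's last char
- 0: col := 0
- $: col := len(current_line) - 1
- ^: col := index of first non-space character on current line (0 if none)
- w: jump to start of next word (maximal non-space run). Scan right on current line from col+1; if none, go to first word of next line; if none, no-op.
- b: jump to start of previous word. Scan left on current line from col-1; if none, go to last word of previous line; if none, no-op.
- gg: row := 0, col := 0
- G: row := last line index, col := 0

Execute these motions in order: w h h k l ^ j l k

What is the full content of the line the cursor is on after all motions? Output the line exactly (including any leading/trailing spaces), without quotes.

After 1 (w): row=0 col=5 char='s'
After 2 (h): row=0 col=4 char='_'
After 3 (h): row=0 col=3 char='n'
After 4 (k): row=0 col=3 char='n'
After 5 (l): row=0 col=4 char='_'
After 6 (^): row=0 col=0 char='m'
After 7 (j): row=1 col=0 char='b'
After 8 (l): row=1 col=1 char='i'
After 9 (k): row=0 col=1 char='o'

Answer: moon sky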